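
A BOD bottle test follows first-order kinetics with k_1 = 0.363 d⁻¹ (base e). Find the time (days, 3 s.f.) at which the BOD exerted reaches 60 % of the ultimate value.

y/L₀ = 1 − e^(−k_1 t) = 0.60 ⇒ e^(−k_1 t) = 0.400
t = −ln(0.400) / 0.363 = 0.9163 / 0.363 = 2.524 d.

t ≈ 2.52 d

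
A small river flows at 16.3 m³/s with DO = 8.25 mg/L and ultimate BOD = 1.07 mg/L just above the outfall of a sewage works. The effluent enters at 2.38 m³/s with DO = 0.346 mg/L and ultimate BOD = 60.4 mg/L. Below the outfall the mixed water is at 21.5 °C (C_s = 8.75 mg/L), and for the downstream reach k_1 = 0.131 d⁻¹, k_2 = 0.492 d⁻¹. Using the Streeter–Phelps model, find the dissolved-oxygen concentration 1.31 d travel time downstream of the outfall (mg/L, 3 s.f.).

Mixed DO = (16.3×8.25 + 2.38×0.346)/(16.3+2.38) = 135.3/18.68 = 7.243 mg/L.
Mixed L₀ = (16.3×1.07 + 2.38×60.4)/(18.68) = 161.2/18.68 = 8.629 mg/L.
Initial deficit D₀ = C_s − DO₀ = 8.75 − 7.243 = 1.507 mg/L.
D(1.31) = [0.131×8.629/(0.492−0.131)](e^(−0.131×1.31) − e^(−0.492×1.31)) + 1.507 e^(−0.492×1.31)
= 3.131 × (0.8423 − 0.5249) + 1.507 × 0.5249 = 1.785 mg/L.
DO = 8.75 − 1.785 = 6.965 mg/L.

DO ≈ 6.97 mg/L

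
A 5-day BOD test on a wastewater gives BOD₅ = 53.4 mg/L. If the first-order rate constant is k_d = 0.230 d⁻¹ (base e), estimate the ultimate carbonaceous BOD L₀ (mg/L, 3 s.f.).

BOD₅ = L₀(1 − e^(−5k_d)) ⇒ L₀ = BOD₅ / (1 − e^(−5×0.230))
= 53.4 / (1 − 0.3166) = 53.4 / 0.6834 = 78.14 mg/L.

L₀ ≈ 78.1 mg/L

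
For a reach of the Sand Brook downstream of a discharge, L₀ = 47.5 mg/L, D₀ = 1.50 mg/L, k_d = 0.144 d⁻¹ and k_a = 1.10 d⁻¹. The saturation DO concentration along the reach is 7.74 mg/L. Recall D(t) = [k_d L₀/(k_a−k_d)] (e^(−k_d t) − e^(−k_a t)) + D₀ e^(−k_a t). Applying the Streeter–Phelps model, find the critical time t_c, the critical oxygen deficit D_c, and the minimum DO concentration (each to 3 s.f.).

t_c ≈ 1.88 d; D_c ≈ 4.74 mg/L; min DO ≈ 3.00 mg/L

At the critical point dD/dt = 0, so k_d L₀ e^(−k_d t) = k_a D. Substituting D(t) from the Streeter–Phelps equation and solving for t gives
t_c = ln[(k_a/k_d)(1 − D₀(k_a−k_d)/(k_d L₀))] / (k_a−k_d).
Here k_a−k_d = 0.9560 d⁻¹ and 1 − D₀(k_a−k_d)/(k_d L₀) = 1 − 1.50×0.9560/(0.144×47.5) = 0.7904, so
t_c = ln(7.639 × 0.7904) / 0.9560 = 1.798 / 0.9560 = 1.881 d.
L(t_c) = L₀ e^(−k_d t_c) = 47.5 × 0.7628 = 36.23 mg/L, and at the critical point k_a D_c = k_d L, so D_c = (0.144/1.10) × 36.23 = 4.743 mg/L.
Minimum DO = C_s − D_c = 7.74 − 4.743 = 2.997 mg/L.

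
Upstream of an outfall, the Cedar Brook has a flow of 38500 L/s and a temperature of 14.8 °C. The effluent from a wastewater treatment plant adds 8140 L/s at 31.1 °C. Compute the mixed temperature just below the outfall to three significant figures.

Flow-weighted mixing: C = (Q_r C_r + Q_w C_w)/(Q_r + Q_w)
= (38500×14.8 + 8140×31.1)/(38500 + 8140) = 823000/46640 = 17.64 °C.

17.6 °C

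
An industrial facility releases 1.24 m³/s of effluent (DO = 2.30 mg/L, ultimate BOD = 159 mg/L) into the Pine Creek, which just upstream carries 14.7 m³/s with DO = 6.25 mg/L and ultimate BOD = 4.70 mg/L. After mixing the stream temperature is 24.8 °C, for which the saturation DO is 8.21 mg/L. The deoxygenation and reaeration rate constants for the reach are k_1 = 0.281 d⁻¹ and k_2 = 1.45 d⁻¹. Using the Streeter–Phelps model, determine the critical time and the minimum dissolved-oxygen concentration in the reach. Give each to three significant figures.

t_c ≈ 0.692 d; minimum DO ≈ 5.55 mg/L

Mixed DO = (14.7×6.25 + 1.24×2.30)/(14.7+1.24) = 94.73/15.94 = 5.943 mg/L.
Mixed L₀ = (14.7×4.70 + 1.24×159)/(15.94) = 266.2/15.94 = 16.70 mg/L.
Initial deficit D₀ = C_s − DO₀ = 8.21 − 5.943 = 2.267 mg/L.
t_c = (1/1.169) ln[(1.45/0.281)(1 − 2.267×1.169/(0.281×16.70))] = 0.8554 × ln(2.246) = 0.6923 d.
D_c = (0.281/1.45) × 16.70 × e^(−0.281×0.6923) = 0.1938 × 16.70 × 0.8232 = 2.665 mg/L.
Minimum DO = 8.21 − 2.665 = 5.545 mg/L.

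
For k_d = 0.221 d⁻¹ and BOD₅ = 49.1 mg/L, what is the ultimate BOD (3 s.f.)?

L₀ ≈ 73.4 mg/L

BOD₅ = L₀(1 − e^(−5k_d)) ⇒ L₀ = BOD₅ / (1 − e^(−5×0.221))
= 49.1 / (1 − 0.3312) = 49.1 / 0.6688 = 73.42 mg/L.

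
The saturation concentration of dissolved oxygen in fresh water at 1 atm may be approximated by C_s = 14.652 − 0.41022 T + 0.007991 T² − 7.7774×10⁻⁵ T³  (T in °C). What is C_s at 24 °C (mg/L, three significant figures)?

C_s = 14.652 − 0.41022×24 + 0.007991×24² − 7.7774×10⁻⁵×24³ = 8.334 mg/L.

C_s ≈ 8.33 mg/L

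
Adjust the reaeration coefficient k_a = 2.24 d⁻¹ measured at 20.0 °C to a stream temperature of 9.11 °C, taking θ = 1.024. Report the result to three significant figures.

k_a ≈ 1.73 d⁻¹

k_a(T₂) = k_a(T₁) · θ^(T₂−T₁) = 2.24 × 1.024^(9.11−20.0)
= 2.24 × 1.024^-10.9 = 2.24 × 0.7724 = 1.730 d⁻¹.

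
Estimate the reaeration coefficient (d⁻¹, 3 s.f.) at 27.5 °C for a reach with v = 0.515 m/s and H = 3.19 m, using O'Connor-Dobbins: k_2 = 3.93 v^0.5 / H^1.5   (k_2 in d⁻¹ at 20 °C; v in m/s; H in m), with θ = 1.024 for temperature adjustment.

k_2 ≈ 0.591 d⁻¹

k_2(20) = 3.93 × 0.515^0.5 / 3.19^1.5 = 3.93 × 0.7176 / 5.698 = 0.4950 d⁻¹.
k_2(27.5) = 0.4950 × 1.024^(27.5−20) = 0.4950 × 1.195 = 0.5914 d⁻¹.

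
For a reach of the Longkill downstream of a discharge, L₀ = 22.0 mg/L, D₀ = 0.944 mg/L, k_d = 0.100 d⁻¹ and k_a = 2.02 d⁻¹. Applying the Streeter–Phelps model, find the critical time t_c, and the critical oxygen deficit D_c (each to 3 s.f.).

With k_a/k_d = 20.20 and 1 − D₀(k_a−k_d)/(k_d L₀) = 0.1761,
t_c = ln(20.20 × 0.1761) / (2.02 − 0.100) = ln(3.558) / 1.920 = 1.269/1.920 = 0.6611 d.
L(t_c) = L₀ e^(−k_d t_c) = 22.0 × 0.9360 = 20.59 mg/L, and at the critical point k_a D_c = k_d L, so D_c = (0.100/2.02) × 20.59 = 1.019 mg/L.

t_c ≈ 0.661 d; D_c ≈ 1.02 mg/L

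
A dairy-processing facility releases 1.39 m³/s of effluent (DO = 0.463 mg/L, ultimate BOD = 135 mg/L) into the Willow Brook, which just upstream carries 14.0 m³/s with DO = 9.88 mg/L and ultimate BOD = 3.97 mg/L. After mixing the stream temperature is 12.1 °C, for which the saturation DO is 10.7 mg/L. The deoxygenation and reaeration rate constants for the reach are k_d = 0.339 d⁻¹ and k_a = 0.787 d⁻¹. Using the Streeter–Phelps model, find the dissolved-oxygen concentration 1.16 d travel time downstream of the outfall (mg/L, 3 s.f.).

DO ≈ 6.76 mg/L

Mixed DO = (14.0×9.88 + 1.39×0.463)/(14.0+1.39) = 139.0/15.39 = 9.029 mg/L.
Mixed L₀ = (14.0×3.97 + 1.39×135)/(15.39) = 243.2/15.39 = 15.80 mg/L.
Initial deficit D₀ = C_s − DO₀ = 10.7 − 9.029 = 1.671 mg/L.
D(1.16) = [0.339×15.80/(0.787−0.339)](e^(−0.339×1.16) − e^(−0.787×1.16)) + 1.671 e^(−0.787×1.16)
= 11.96 × (0.6749 − 0.4014) + 1.671 × 0.4014 = 3.941 mg/L.
DO = 10.7 − 3.941 = 6.759 mg/L.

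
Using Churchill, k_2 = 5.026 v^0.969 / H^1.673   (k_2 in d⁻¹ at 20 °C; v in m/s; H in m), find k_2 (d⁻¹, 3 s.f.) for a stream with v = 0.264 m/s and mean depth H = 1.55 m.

k_2 = 5.026 × 0.264^0.969 / 1.55^1.673 = 5.026 × 0.2751 / 2.082 = 0.6643 d⁻¹.

k_2 ≈ 0.664 d⁻¹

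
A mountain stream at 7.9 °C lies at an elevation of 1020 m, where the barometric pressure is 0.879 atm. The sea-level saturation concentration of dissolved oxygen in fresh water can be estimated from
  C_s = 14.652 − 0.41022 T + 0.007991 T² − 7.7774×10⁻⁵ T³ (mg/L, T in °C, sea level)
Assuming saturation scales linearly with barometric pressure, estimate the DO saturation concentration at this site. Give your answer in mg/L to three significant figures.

C_s ≈ 10.4 mg/L

At sea level: C_s = 14.652 − 0.41022×7.9 + 0.007991×7.9² − 7.7774×10⁻⁵×7.9³ = 11.87 mg/L.
Pressure correction: C_s' = 11.87 × 0.879 = 10.44 mg/L.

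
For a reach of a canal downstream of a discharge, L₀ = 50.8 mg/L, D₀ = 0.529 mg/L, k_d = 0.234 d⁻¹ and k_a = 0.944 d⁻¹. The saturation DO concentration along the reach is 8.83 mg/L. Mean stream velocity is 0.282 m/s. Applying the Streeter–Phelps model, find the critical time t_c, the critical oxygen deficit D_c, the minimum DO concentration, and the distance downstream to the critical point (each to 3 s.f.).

t_c ≈ 1.92 d; D_c ≈ 8.04 mg/L; min DO ≈ 0.794 mg/L; x_c ≈ 46.8 km

At the critical point dD/dt = 0, so k_d L₀ e^(−k_d t) = k_a D. Substituting D(t) from the Streeter–Phelps equation and solving for t gives
t_c = ln[(k_a/k_d)(1 − D₀(k_a−k_d)/(k_d L₀))] / (k_a−k_d).
Here k_a−k_d = 0.7100 d⁻¹ and 1 − D₀(k_a−k_d)/(k_d L₀) = 1 − 0.529×0.7100/(0.234×50.8) = 0.9684, so
t_c = ln(4.034 × 0.9684) / 0.7100 = 1.363 / 0.7100 = 1.919 d.
D_c = (k_d/k_a) L₀ e^(−k_d t_c) = (0.234/0.944) × 50.8 × e^(−0.234×1.919) = 0.2479 × 50.8 × 0.6382 = 8.036 mg/L.
Minimum DO = C_s − D_c = 8.83 − 8.036 = 0.7936 mg/L.
x_c = v t_c = 0.282 m/s × 1.919 d × 86400 s/d = 46760 m ≈ 46.8 km.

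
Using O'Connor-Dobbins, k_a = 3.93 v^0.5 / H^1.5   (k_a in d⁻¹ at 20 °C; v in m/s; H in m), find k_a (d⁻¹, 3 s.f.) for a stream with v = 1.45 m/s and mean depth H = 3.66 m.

k_a = 3.93 × 1.45^0.5 / 3.66^1.5 = 3.93 × 1.204 / 7.002 = 0.6759 d⁻¹.

k_a ≈ 0.676 d⁻¹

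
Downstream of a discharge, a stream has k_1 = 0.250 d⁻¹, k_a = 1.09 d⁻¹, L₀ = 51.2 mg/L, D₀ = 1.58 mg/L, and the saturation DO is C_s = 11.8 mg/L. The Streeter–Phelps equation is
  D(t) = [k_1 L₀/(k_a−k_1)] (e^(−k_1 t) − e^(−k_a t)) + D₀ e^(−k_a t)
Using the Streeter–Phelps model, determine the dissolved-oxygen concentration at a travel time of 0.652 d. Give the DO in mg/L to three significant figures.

k_1 L₀/(k_a−k_1) = 0.250×51.2/(1.09−0.250) = 12.80/0.8400 = 15.24 mg/L.
e^(−k_1 t) = e^(−0.250×0.6520) = 0.8496; e^(−k_a t) = e^(−1.09×0.6520) = 0.4913.
D = 15.24 × (0.8496 − 0.4913) + 1.58 × 0.4913 = 5.460 + 0.7763 = 6.236 mg/L.
DO = C_s − D = 11.8 − 6.236 = 5.564 mg/L.

DO ≈ 5.56 mg/L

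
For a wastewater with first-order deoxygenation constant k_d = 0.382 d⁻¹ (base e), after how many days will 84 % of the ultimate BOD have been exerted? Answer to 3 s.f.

t ≈ 4.80 d

y/L₀ = 1 − e^(−k_d t) = 0.84 ⇒ e^(−k_d t) = 0.160
t = −ln(0.160) / 0.382 = 1.833 / 0.382 = 4.797 d.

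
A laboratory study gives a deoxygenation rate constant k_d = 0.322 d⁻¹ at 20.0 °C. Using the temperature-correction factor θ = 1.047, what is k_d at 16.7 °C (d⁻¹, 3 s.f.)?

k_d(T₂) = k_d(T₁) · θ^(T₂−T₁) = 0.322 × 1.047^(16.7−20.0)
= 0.322 × 1.047^-3.30 = 0.322 × 0.8594 = 0.2767 d⁻¹.

k_d ≈ 0.277 d⁻¹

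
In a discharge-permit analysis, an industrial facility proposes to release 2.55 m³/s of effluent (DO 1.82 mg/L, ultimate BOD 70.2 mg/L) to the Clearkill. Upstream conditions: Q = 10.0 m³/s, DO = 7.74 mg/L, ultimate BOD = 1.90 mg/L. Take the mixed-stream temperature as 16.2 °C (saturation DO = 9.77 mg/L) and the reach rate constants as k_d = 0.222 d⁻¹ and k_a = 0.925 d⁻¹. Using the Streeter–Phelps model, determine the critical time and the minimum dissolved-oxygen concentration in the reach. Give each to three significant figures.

Mixed DO = (10.0×7.74 + 2.55×1.82)/(10.0+2.55) = 82.04/12.55 = 6.537 mg/L.
Mixed L₀ = (10.0×1.90 + 2.55×70.2)/(12.55) = 198.0/12.55 = 15.78 mg/L.
Initial deficit D₀ = C_s − DO₀ = 9.77 − 6.537 = 3.233 mg/L.
t_c = (1/0.7030) ln[(0.925/0.222)(1 − 3.233×0.7030/(0.222×15.78))] = 1.422 × ln(1.463) = 0.5413 d.
D_c = (0.222/0.925) × 15.78 × e^(−0.222×0.5413) = 0.2400 × 15.78 × 0.8868 = 3.358 mg/L.
Minimum DO = 9.77 − 3.358 = 6.412 mg/L.

t_c ≈ 0.541 d; minimum DO ≈ 6.41 mg/L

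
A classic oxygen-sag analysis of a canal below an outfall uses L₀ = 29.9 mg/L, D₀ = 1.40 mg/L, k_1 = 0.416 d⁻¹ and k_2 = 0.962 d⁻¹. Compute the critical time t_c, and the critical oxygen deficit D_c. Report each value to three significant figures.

t_c = [1/(k_2−k_1)] ln[(k_2/k_1)(1 − D₀(k_2−k_1)/(k_1 L₀))]
= [1/(0.962−0.416)] ln[(0.962/0.416)(1 − 1.40×0.5460/(0.416×29.9))]
= (1/0.5460) ln[2.312 × 0.9385] = 1.832 × ln(2.170) = 1.832 × 0.7749 = 1.419 d.
L(t_c) = L₀ e^(−k_1 t_c) = 29.9 × 0.5541 = 16.57 mg/L, and at the critical point k_2 D_c = k_1 L, so D_c = (0.416/0.962) × 16.57 = 7.164 mg/L.

t_c ≈ 1.42 d; D_c ≈ 7.16 mg/L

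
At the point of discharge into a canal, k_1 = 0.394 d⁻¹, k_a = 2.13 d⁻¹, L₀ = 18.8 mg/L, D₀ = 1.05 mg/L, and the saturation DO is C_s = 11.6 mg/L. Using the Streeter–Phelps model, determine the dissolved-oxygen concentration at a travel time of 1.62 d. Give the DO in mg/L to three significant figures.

k_1 L₀/(k_a−k_1) = 0.394×18.8/(2.13−0.394) = 7.407/1.736 = 4.267 mg/L.
e^(−k_1 t) = e^(−0.394×1.620) = 0.5282; e^(−k_a t) = e^(−2.13×1.620) = 0.03173.
D = 4.267 × (0.5282 − 0.03173) + 1.05 × 0.03173 = 2.118 + 0.03331 = 2.152 mg/L.
DO = C_s − D = 11.6 − 2.152 = 9.448 mg/L.

DO ≈ 9.45 mg/L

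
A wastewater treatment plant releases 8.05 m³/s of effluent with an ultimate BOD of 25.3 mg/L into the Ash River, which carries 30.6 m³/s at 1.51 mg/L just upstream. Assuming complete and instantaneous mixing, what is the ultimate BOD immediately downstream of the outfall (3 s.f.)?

Flow-weighted mixing: C = (Q_r C_r + Q_w C_w)/(Q_r + Q_w)
= (30.6×1.51 + 8.05×25.3)/(30.6 + 8.05) = 249.9/38.65 = 6.465 mg/L.

6.46 mg/L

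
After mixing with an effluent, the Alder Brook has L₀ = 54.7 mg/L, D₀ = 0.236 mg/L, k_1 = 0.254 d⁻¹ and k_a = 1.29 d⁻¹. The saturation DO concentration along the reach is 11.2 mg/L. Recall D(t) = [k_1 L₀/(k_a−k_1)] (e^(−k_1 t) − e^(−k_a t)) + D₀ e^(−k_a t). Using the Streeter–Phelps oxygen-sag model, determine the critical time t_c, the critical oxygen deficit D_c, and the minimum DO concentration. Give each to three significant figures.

t_c = [1/(k_a−k_1)] ln[(k_a/k_1)(1 − D₀(k_a−k_1)/(k_1 L₀))]
= [1/(1.29−0.254)] ln[(1.29/0.254)(1 − 0.236×1.036/(0.254×54.7))]
= (1/1.036) ln[5.079 × 0.9824] = 0.9653 × ln(4.989) = 0.9653 × 1.607 = 1.551 d.
D_c = (k_1/k_a) L₀ e^(−k_1 t_c) = (0.254/1.29) × 54.7 × e^(−0.254×1.551) = 0.1969 × 54.7 × 0.6743 = 7.263 mg/L.
Minimum DO = C_s − D_c = 11.2 − 7.263 = 3.937 mg/L.

t_c ≈ 1.55 d; D_c ≈ 7.26 mg/L; min DO ≈ 3.94 mg/L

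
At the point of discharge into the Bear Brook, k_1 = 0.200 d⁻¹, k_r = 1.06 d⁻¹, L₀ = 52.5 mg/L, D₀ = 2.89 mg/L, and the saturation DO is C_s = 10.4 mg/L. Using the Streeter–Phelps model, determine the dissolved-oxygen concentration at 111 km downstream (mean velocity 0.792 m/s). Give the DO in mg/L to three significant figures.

DO ≈ 3.24 mg/L

Travel time t = x/v = 111 km / (0.792 m/s) = 111000 m / 0.792 m/s = 140200 s = 1.622 d.
k_1 L₀/(k_r−k_1) = 0.200×52.5/(1.06−0.200) = 10.50/0.8600 = 12.21 mg/L.
e^(−k_1 t) = e^(−0.200×1.622) = 0.7229; e^(−k_r t) = e^(−1.06×1.622) = 0.1792.
D = 12.21 × (0.7229 − 0.1792) + 2.89 × 0.1792 = 6.639 + 0.5178 = 7.157 mg/L.
DO = C_s − D = 10.4 − 7.157 = 3.243 mg/L.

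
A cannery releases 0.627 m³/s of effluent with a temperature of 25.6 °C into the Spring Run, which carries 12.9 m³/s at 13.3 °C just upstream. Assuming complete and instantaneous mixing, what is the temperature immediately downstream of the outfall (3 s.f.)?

13.9 °C

Flow-weighted mixing: C = (Q_r C_r + Q_w C_w)/(Q_r + Q_w)
= (12.9×13.3 + 0.627×25.6)/(12.9 + 0.627) = 187.6/13.53 = 13.87 °C.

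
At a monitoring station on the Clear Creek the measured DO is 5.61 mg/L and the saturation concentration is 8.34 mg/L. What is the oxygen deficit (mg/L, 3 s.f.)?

D ≈ 2.73 mg/L

D = C_s − C = 8.34 − 5.61 = 2.73 mg/L.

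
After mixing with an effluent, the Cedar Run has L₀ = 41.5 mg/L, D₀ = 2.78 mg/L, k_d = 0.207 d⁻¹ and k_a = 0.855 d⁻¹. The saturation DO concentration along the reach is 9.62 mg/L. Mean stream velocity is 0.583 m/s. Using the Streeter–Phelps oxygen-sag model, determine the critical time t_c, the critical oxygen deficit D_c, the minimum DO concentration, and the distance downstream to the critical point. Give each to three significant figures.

t_c = [1/(k_a−k_d)] ln[(k_a/k_d)(1 − D₀(k_a−k_d)/(k_d L₀))]
= [1/(0.855−0.207)] ln[(0.855/0.207)(1 − 2.78×0.6480/(0.207×41.5))]
= (1/0.6480) ln[4.130 × 0.7903] = 1.543 × ln(3.264) = 1.543 × 1.183 = 1.826 d.
D_c = (k_d/k_a) L₀ e^(−k_d t_c) = (0.207/0.855) × 41.5 × e^(−0.207×1.826) = 0.2421 × 41.5 × 0.6853 = 6.885 mg/L.
Minimum DO = C_s − D_c = 9.62 − 6.885 = 2.735 mg/L.
x_c = v t_c = 0.583 m/s × 1.826 d × 86400 s/d = 91960 m ≈ 92.0 km.

t_c ≈ 1.83 d; D_c ≈ 6.89 mg/L; min DO ≈ 2.73 mg/L; x_c ≈ 92.0 km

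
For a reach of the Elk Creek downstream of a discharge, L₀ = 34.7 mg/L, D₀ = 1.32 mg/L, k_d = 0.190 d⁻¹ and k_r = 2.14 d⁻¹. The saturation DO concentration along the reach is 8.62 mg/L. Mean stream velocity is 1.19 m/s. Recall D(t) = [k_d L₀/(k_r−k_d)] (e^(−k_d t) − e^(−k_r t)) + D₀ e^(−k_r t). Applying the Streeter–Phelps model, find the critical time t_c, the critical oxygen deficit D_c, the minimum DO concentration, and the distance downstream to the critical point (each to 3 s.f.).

At the critical point dD/dt = 0, so k_d L₀ e^(−k_d t) = k_r D. Substituting D(t) from the Streeter–Phelps equation and solving for t gives
t_c = ln[(k_r/k_d)(1 − D₀(k_r−k_d)/(k_d L₀))] / (k_r−k_d).
Here k_r−k_d = 1.950 d⁻¹ and 1 − D₀(k_r−k_d)/(k_d L₀) = 1 − 1.32×1.950/(0.190×34.7) = 0.6096, so
t_c = ln(11.26 × 0.6096) / 1.950 = 1.927 / 1.950 = 0.9880 d.
D_c = (k_d/k_r) L₀ e^(−k_d t_c) = (0.190/2.14) × 34.7 × e^(−0.190×0.9880) = 0.08879 × 34.7 × 0.8288 = 2.554 mg/L.
Minimum DO = C_s − D_c = 8.62 − 2.554 = 6.066 mg/L.
x_c = v t_c = 1.19 m/s × 0.9880 d × 86400 s/d = 101600 m ≈ 102 km.

t_c ≈ 0.988 d; D_c ≈ 2.55 mg/L; min DO ≈ 6.07 mg/L; x_c ≈ 102 km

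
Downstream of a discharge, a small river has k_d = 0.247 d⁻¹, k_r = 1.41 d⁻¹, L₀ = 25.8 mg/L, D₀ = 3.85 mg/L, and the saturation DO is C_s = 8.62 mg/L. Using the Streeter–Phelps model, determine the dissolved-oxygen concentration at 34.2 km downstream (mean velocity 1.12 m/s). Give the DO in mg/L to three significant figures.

DO ≈ 4.59 mg/L

Travel time t = x/v = 34.2 km / (1.12 m/s) = 34200 m / 1.12 m/s = 30540 s = 0.3534 d.
k_d L₀/(k_r−k_d) = 0.247×25.8/(1.41−0.247) = 6.373/1.163 = 5.479 mg/L.
e^(−k_d t) = e^(−0.247×0.3534) = 0.9164; e^(−k_r t) = e^(−1.41×0.3534) = 0.6075.
D = 5.479 × (0.9164 − 0.6075) + 3.85 × 0.6075 = 1.692 + 2.339 = 4.031 mg/L.
DO = C_s − D = 8.62 − 4.031 = 4.589 mg/L.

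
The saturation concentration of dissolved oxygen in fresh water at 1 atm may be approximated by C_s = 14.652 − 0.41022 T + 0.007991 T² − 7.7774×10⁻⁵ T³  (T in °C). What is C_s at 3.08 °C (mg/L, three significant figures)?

C_s ≈ 13.5 mg/L

C_s = 14.652 − 0.41022×3.08 + 0.007991×3.08² − 7.7774×10⁻⁵×3.08³ = 13.46 mg/L.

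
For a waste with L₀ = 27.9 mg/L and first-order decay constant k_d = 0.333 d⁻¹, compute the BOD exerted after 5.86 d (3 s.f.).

y_t = L₀(1 − e^(−k_d t)) = 27.9 × (1 − e^(−0.333×5.86))
= 27.9 × (1 − 0.1421) = 27.9 × 0.8579 = 23.94 mg/L.

y ≈ 23.9 mg/L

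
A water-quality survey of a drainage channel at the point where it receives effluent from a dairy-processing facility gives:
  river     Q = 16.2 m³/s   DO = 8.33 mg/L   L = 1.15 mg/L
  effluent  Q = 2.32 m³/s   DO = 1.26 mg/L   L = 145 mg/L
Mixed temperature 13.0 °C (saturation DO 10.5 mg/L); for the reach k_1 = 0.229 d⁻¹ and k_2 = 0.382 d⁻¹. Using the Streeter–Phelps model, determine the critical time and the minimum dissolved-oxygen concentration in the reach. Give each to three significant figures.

Mixed DO = (16.2×8.33 + 2.32×1.26)/(16.2+2.32) = 137.9/18.52 = 7.444 mg/L.
Mixed L₀ = (16.2×1.15 + 2.32×145)/(18.52) = 355.0/18.52 = 19.17 mg/L.
Initial deficit D₀ = C_s − DO₀ = 10.5 − 7.444 = 3.056 mg/L.
t_c = (1/0.1530) ln[(0.382/0.229)(1 − 3.056×0.1530/(0.229×19.17))] = 6.536 × ln(1.490) = 2.608 d.
D_c = (0.229/0.382) × 19.17 × e^(−0.229×2.608) = 0.5995 × 19.17 × 0.5503 = 6.324 mg/L.
Minimum DO = 10.5 − 6.324 = 4.176 mg/L.

t_c ≈ 2.61 d; minimum DO ≈ 4.18 mg/L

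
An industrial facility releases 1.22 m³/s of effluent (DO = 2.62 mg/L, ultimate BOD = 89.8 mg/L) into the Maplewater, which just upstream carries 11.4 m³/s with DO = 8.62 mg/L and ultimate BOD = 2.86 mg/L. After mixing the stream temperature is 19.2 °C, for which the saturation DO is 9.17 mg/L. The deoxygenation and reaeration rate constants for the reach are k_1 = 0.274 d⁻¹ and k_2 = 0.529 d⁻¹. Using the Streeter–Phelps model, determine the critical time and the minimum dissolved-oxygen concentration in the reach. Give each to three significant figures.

Mixed DO = (11.4×8.62 + 1.22×2.62)/(11.4+1.22) = 101.5/12.62 = 8.040 mg/L.
Mixed L₀ = (11.4×2.86 + 1.22×89.8)/(12.62) = 142.2/12.62 = 11.26 mg/L.
Initial deficit D₀ = C_s − DO₀ = 9.17 − 8.040 = 1.130 mg/L.
t_c = (1/0.2550) ln[(0.529/0.274)(1 − 1.130×0.2550/(0.274×11.26))] = 3.922 × ln(1.750) = 2.195 d.
D_c = (0.274/0.529) × 11.26 × e^(−0.274×2.195) = 0.5180 × 11.26 × 0.5480 = 3.197 mg/L.
Minimum DO = 9.17 − 3.197 = 5.973 mg/L.

t_c ≈ 2.20 d; minimum DO ≈ 5.97 mg/L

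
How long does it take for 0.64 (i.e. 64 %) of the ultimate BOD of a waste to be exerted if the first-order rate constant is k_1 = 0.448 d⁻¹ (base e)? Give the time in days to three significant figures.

t ≈ 2.28 d

y/L₀ = 1 − e^(−k_1 t) = 0.64 ⇒ e^(−k_1 t) = 0.360
t = −ln(0.360) / 0.448 = 1.022 / 0.448 = 2.280 d.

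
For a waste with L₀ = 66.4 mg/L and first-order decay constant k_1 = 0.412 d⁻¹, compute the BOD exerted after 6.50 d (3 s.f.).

y_t = L₀(1 − e^(−k_1 t)) = 66.4 × (1 − e^(−0.412×6.50))
= 66.4 × (1 − 0.06870) = 66.4 × 0.9313 = 61.84 mg/L.

y ≈ 61.8 mg/L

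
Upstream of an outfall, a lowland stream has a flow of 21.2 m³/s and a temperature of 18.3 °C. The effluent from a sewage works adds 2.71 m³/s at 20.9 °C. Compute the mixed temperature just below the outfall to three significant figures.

Flow-weighted mixing: C = (Q_r C_r + Q_w C_w)/(Q_r + Q_w)
= (21.2×18.3 + 2.71×20.9)/(21.2 + 2.71) = 444.6/23.91 = 18.59 °C.

18.6 °C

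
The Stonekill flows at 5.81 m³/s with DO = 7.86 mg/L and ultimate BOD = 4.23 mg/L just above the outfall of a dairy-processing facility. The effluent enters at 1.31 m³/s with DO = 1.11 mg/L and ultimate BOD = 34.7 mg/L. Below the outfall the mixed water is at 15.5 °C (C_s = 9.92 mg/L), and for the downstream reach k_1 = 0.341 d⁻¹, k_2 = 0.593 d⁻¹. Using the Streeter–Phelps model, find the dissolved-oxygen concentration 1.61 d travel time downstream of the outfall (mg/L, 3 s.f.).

DO ≈ 6.09 mg/L

Mixed DO = (5.81×7.86 + 1.31×1.11)/(5.81+1.31) = 47.12/7.120 = 6.618 mg/L.
Mixed L₀ = (5.81×4.23 + 1.31×34.7)/(7.120) = 70.03/7.120 = 9.836 mg/L.
Initial deficit D₀ = C_s − DO₀ = 9.92 − 6.618 = 3.302 mg/L.
D(1.61) = [0.341×9.836/(0.593−0.341)](e^(−0.341×1.61) − e^(−0.593×1.61)) + 3.302 e^(−0.593×1.61)
= 13.31 × (0.5775 − 0.3849) + 3.302 × 0.3849 = 3.835 mg/L.
DO = 9.92 − 3.835 = 6.085 mg/L.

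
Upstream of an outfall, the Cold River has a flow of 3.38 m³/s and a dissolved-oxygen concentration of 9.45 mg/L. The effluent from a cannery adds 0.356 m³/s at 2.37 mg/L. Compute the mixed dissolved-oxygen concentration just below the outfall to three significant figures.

Flow-weighted mixing: C = (Q_r C_r + Q_w C_w)/(Q_r + Q_w)
= (3.38×9.45 + 0.356×2.37)/(3.38 + 0.356) = 32.78/3.736 = 8.775 mg/L.

8.78 mg/L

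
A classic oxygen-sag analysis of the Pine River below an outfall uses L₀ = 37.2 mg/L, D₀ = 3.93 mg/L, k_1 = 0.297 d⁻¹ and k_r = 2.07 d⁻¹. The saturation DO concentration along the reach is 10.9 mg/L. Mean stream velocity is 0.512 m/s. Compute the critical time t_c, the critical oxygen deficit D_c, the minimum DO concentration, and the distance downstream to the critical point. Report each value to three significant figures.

t_c ≈ 0.533 d; D_c ≈ 4.56 mg/L; min DO ≈ 6.34 mg/L; x_c ≈ 23.6 km

With k_r/k_1 = 6.970 and 1 − D₀(k_r−k_1)/(k_1 L₀) = 0.3693,
t_c = ln(6.970 × 0.3693) / (2.07 − 0.297) = ln(2.574) / 1.773 = 0.9455/1.773 = 0.5333 d.
L(t_c) = L₀ e^(−k_1 t_c) = 37.2 × 0.8535 = 31.75 mg/L, and at the critical point k_r D_c = k_1 L, so D_c = (0.297/2.07) × 31.75 = 4.556 mg/L.
Minimum DO = C_s − D_c = 10.9 − 4.556 = 6.344 mg/L.
x_c = v t_c = 0.512 m/s × 0.5333 d × 86400 s/d = 23590 m ≈ 23.6 km.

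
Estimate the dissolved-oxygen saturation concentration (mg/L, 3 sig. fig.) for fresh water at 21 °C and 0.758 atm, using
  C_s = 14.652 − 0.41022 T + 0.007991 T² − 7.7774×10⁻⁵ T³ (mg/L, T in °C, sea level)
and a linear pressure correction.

At sea level: C_s = 14.652 − 0.41022×21 + 0.007991×21² − 7.7774×10⁻⁵×21³ = 8.841 mg/L.
Pressure correction: C_s' = 8.841 × 0.758 = 6.702 mg/L.

C_s ≈ 6.70 mg/L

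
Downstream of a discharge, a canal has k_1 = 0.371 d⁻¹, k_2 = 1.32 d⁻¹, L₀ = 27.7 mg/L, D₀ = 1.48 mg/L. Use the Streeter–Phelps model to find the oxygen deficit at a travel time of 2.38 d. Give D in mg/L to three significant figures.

D ≈ 4.07 mg/L

k_1 L₀/(k_2−k_1) = 0.371×27.7/(1.32−0.371) = 10.28/0.9490 = 10.83 mg/L.
e^(−k_1 t) = e^(−0.371×2.380) = 0.4135; e^(−k_2 t) = e^(−1.32×2.380) = 0.04321.
D = 10.83 × (0.4135 − 0.04321) + 1.48 × 0.04321 = 4.010 + 0.06396 = 4.074 mg/L.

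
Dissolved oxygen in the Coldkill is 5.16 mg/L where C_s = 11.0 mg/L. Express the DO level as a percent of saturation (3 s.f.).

46.9 % saturation

% saturation = C/C_s × 100 = 5.16/11.0 × 100 = 46.9 %.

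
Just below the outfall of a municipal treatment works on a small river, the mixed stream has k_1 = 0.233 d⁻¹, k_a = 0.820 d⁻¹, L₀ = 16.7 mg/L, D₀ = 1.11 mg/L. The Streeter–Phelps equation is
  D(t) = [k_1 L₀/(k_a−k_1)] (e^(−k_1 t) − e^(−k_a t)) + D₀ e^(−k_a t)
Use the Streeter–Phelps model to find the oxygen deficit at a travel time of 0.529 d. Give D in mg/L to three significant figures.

D ≈ 2.28 mg/L

k_1 L₀/(k_a−k_1) = 0.233×16.7/(0.820−0.233) = 3.891/0.5870 = 6.629 mg/L.
e^(−k_1 t) = e^(−0.233×0.5290) = 0.8840; e^(−k_a t) = e^(−0.820×0.5290) = 0.6481.
D = 6.629 × (0.8840 − 0.6481) + 1.11 × 0.6481 = 1.564 + 0.7193 = 2.284 mg/L.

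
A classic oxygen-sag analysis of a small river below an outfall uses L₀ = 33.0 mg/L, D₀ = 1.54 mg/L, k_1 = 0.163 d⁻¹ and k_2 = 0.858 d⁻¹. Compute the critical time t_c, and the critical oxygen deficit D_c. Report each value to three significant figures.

At the critical point dD/dt = 0, so k_1 L₀ e^(−k_1 t) = k_2 D. Substituting D(t) from the Streeter–Phelps equation and solving for t gives
t_c = ln[(k_2/k_1)(1 − D₀(k_2−k_1)/(k_1 L₀))] / (k_2−k_1).
Here k_2−k_1 = 0.6950 d⁻¹ and 1 − D₀(k_2−k_1)/(k_1 L₀) = 1 − 1.54×0.6950/(0.163×33.0) = 0.8010, so
t_c = ln(5.264 × 0.8010) / 0.6950 = 1.439 / 0.6950 = 2.070 d.
D_c = (k_1/k_2) L₀ e^(−k_1 t_c) = (0.163/0.858) × 33.0 × e^(−0.163×2.070) = 0.1900 × 33.0 × 0.7136 = 4.473 mg/L.

t_c ≈ 2.07 d; D_c ≈ 4.47 mg/L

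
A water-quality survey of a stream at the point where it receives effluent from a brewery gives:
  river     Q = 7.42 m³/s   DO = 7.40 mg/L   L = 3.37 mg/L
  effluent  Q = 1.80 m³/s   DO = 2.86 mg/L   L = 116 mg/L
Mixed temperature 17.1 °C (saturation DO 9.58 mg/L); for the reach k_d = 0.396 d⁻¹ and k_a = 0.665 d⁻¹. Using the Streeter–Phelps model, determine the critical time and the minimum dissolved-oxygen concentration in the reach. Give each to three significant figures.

t_c ≈ 1.61 d; minimum DO ≈ 1.59 mg/L

Mixed DO = (7.42×7.40 + 1.80×2.86)/(7.42+1.80) = 60.06/9.220 = 6.514 mg/L.
Mixed L₀ = (7.42×3.37 + 1.80×116)/(9.220) = 233.8/9.220 = 25.36 mg/L.
Initial deficit D₀ = C_s − DO₀ = 9.58 − 6.514 = 3.066 mg/L.
t_c = (1/0.2690) ln[(0.665/0.396)(1 − 3.066×0.2690/(0.396×25.36))] = 3.717 × ln(1.541) = 1.608 d.
D_c = (0.396/0.665) × 25.36 × e^(−0.396×1.608) = 0.5955 × 25.36 × 0.5289 = 7.987 mg/L.
Minimum DO = 9.58 − 7.987 = 1.593 mg/L.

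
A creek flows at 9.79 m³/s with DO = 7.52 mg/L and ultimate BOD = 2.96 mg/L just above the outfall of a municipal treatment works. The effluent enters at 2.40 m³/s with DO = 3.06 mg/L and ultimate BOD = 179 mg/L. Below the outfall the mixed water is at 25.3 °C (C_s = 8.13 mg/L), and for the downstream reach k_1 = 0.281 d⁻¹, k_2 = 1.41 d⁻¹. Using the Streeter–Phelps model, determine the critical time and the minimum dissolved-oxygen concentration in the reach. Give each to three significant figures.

Mixed DO = (9.79×7.52 + 2.40×3.06)/(9.79+2.40) = 80.96/12.19 = 6.642 mg/L.
Mixed L₀ = (9.79×2.96 + 2.40×179)/(12.19) = 458.6/12.19 = 37.62 mg/L.
Initial deficit D₀ = C_s − DO₀ = 8.13 − 6.642 = 1.488 mg/L.
t_c = (1/1.129) ln[(1.41/0.281)(1 − 1.488×1.129/(0.281×37.62))] = 0.8857 × ln(4.220) = 1.275 d.
D_c = (0.281/1.41) × 37.62 × e^(−0.281×1.275) = 0.1993 × 37.62 × 0.6988 = 5.239 mg/L.
Minimum DO = 8.13 − 5.239 = 2.891 mg/L.

t_c ≈ 1.28 d; minimum DO ≈ 2.89 mg/L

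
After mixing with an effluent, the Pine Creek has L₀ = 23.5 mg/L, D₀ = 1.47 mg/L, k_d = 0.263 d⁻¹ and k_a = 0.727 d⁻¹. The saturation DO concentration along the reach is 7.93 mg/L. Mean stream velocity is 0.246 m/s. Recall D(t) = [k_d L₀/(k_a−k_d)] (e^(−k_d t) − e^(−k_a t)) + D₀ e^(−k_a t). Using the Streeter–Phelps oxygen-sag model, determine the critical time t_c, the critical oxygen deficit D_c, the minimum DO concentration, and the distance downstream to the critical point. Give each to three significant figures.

t_c ≈ 1.94 d; D_c ≈ 5.10 mg/L; min DO ≈ 2.83 mg/L; x_c ≈ 41.2 km

t_c = [1/(k_a−k_d)] ln[(k_a/k_d)(1 − D₀(k_a−k_d)/(k_d L₀))]
= [1/(0.727−0.263)] ln[(0.727/0.263)(1 − 1.47×0.4640/(0.263×23.5))]
= (1/0.4640) ln[2.764 × 0.8896] = 2.155 × ln(2.459) = 2.155 × 0.8998 = 1.939 d.
L(t_c) = L₀ e^(−k_d t_c) = 23.5 × 0.6005 = 14.11 mg/L, and at the critical point k_a D_c = k_d L, so D_c = (0.263/0.727) × 14.11 = 5.105 mg/L.
Minimum DO = C_s − D_c = 7.93 − 5.105 = 2.825 mg/L.
x_c = v t_c = 0.246 m/s × 1.939 d × 86400 s/d = 41220 m ≈ 41.2 km.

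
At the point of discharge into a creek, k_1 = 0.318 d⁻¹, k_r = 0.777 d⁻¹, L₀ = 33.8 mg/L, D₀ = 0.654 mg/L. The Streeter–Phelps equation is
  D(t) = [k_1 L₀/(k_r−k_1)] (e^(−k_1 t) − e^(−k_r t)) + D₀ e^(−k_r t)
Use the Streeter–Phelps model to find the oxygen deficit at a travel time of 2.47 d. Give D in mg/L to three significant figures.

D ≈ 7.34 mg/L

k_1 L₀/(k_r−k_1) = 0.318×33.8/(0.777−0.318) = 10.75/0.4590 = 23.42 mg/L.
e^(−k_1 t) = e^(−0.318×2.470) = 0.4559; e^(−k_r t) = e^(−0.777×2.470) = 0.1467.
D = 23.42 × (0.4559 − 0.1467) + 0.654 × 0.1467 = 7.240 + 0.09596 = 7.336 mg/L.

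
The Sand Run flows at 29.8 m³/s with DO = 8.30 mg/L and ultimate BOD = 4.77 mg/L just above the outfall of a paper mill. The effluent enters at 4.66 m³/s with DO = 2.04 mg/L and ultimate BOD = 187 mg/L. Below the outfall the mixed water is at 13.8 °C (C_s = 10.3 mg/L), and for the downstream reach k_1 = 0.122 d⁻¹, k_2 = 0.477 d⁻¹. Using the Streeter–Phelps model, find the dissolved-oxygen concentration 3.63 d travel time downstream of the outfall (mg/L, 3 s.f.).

Mixed DO = (29.8×8.30 + 4.66×2.04)/(29.8+4.66) = 256.8/34.46 = 7.453 mg/L.
Mixed L₀ = (29.8×4.77 + 4.66×187)/(34.46) = 1014/34.46 = 29.41 mg/L.
Initial deficit D₀ = C_s − DO₀ = 10.3 − 7.453 = 2.847 mg/L.
D(3.63) = [0.122×29.41/(0.477−0.122)](e^(−0.122×3.63) − e^(−0.477×3.63)) + 2.847 e^(−0.477×3.63)
= 10.11 × (0.6422 − 0.1770) + 2.847 × 0.1770 = 5.206 mg/L.
DO = 10.3 − 5.206 = 5.094 mg/L.

DO ≈ 5.09 mg/L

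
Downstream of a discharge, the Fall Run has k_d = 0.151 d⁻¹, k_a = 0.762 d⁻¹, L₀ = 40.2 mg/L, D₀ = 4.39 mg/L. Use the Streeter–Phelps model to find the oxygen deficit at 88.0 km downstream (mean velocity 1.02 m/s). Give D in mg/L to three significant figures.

Travel time t = x/v = 88.0 km / (1.02 m/s) = 88000 m / 1.02 m/s = 86270 s = 0.9985 d.
k_d L₀/(k_a−k_d) = 0.151×40.2/(0.762−0.151) = 6.070/0.6110 = 9.935 mg/L.
e^(−k_d t) = e^(−0.151×0.9985) = 0.8600; e^(−k_a t) = e^(−0.762×0.9985) = 0.4672.
D = 9.935 × (0.8600 − 0.4672) + 4.39 × 0.4672 = 3.902 + 2.051 = 5.954 mg/L.

D ≈ 5.95 mg/L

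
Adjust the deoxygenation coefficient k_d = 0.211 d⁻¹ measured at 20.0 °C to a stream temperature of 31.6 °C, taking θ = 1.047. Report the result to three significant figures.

k_d(T₂) = k_d(T₁) · θ^(T₂−T₁) = 0.211 × 1.047^(31.6−20.0)
= 0.211 × 1.047^11.6 = 0.211 × 1.704 = 0.3595 d⁻¹.

k_d ≈ 0.359 d⁻¹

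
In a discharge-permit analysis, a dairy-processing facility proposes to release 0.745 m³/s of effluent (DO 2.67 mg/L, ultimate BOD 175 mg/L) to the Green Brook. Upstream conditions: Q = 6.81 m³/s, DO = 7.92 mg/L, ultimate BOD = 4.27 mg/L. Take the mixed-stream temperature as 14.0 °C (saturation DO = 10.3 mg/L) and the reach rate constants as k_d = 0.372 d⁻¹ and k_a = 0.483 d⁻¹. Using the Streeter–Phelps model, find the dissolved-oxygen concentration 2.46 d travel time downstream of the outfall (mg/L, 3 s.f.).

Mixed DO = (6.81×7.92 + 0.745×2.67)/(6.81+0.745) = 55.92/7.555 = 7.402 mg/L.
Mixed L₀ = (6.81×4.27 + 0.745×175)/(7.555) = 159.5/7.555 = 21.11 mg/L.
Initial deficit D₀ = C_s − DO₀ = 10.3 − 7.402 = 2.898 mg/L.
D(2.46) = [0.372×21.11/(0.483−0.372)](e^(−0.372×2.46) − e^(−0.483×2.46)) + 2.898 e^(−0.483×2.46)
= 70.73 × (0.4005 − 0.3048) + 2.898 × 0.3048 = 7.652 mg/L.
DO = 10.3 − 7.652 = 2.648 mg/L.

DO ≈ 2.65 mg/L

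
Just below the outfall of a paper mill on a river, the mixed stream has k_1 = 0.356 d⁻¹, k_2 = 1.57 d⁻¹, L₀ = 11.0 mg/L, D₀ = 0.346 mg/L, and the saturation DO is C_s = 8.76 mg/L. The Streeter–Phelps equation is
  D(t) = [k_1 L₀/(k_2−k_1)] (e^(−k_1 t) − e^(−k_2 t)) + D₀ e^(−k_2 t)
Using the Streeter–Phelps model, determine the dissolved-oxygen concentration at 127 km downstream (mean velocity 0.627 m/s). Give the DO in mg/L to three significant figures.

DO ≈ 7.43 mg/L

Travel time t = x/v = 127 km / (0.627 m/s) = 127000 m / 0.627 m/s = 202600 s = 2.344 d.
k_1 L₀/(k_2−k_1) = 0.356×11.0/(1.57−0.356) = 3.916/1.214 = 3.226 mg/L.
e^(−k_1 t) = e^(−0.356×2.344) = 0.4341; e^(−k_2 t) = e^(−1.57×2.344) = 0.02521.
D = 3.226 × (0.4341 − 0.02521) + 0.346 × 0.02521 = 1.319 + 0.008722 = 1.328 mg/L.
DO = C_s − D = 8.76 − 1.328 = 7.432 mg/L.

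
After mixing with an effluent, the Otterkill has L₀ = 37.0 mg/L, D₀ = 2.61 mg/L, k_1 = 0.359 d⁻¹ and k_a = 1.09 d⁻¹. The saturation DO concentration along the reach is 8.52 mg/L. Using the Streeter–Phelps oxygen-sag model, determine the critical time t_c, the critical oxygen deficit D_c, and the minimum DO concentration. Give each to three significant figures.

t_c = [1/(k_a−k_1)] ln[(k_a/k_1)(1 − D₀(k_a−k_1)/(k_1 L₀))]
= [1/(1.09−0.359)] ln[(1.09/0.359)(1 − 2.61×0.7310/(0.359×37.0))]
= (1/0.7310) ln[3.036 × 0.8564] = 1.368 × ln(2.600) = 1.368 × 0.9556 = 1.307 d.
D_c = (k_1/k_a) L₀ e^(−k_1 t_c) = (0.359/1.09) × 37.0 × e^(−0.359×1.307) = 0.3294 × 37.0 × 0.6255 = 7.622 mg/L.
Minimum DO = C_s − D_c = 8.52 − 7.622 = 0.8981 mg/L.

t_c ≈ 1.31 d; D_c ≈ 7.62 mg/L; min DO ≈ 0.898 mg/L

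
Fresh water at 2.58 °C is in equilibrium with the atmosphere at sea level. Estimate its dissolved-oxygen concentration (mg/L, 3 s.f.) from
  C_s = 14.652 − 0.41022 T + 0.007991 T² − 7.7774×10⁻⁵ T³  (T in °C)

C_s = 14.652 − 0.41022×2.58 + 0.007991×2.58² − 7.7774×10⁻⁵×2.58³ = 13.65 mg/L.

C_s ≈ 13.6 mg/L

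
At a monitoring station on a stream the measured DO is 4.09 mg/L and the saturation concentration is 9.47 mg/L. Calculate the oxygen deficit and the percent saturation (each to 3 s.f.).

D = C_s − C = 9.47 − 4.09 = 5.38 mg/L.
% saturation = 4.09/9.47 × 100 = 43.2 %.

D ≈ 5.38 mg/L; 43.2 % saturation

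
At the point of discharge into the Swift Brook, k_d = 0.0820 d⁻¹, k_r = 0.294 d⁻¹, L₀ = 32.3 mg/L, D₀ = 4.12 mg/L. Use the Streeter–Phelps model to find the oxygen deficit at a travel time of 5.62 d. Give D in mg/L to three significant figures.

D ≈ 6.28 mg/L

k_d L₀/(k_r−k_d) = 0.0820×32.3/(0.294−0.0820) = 2.649/0.2120 = 12.49 mg/L.
e^(−k_d t) = e^(−0.0820×5.620) = 0.6308; e^(−k_r t) = e^(−0.294×5.620) = 0.1916.
D = 12.49 × (0.6308 − 0.1916) + 4.12 × 0.1916 = 5.486 + 0.7894 = 6.276 mg/L.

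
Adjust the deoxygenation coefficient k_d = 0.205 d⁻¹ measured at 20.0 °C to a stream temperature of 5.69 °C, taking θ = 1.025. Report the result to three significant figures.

k_d ≈ 0.144 d⁻¹

k_d(T₂) = k_d(T₁) · θ^(T₂−T₁) = 0.205 × 1.025^(5.69−20.0)
= 0.205 × 1.025^-14.3 = 0.205 × 0.7023 = 0.1440 d⁻¹.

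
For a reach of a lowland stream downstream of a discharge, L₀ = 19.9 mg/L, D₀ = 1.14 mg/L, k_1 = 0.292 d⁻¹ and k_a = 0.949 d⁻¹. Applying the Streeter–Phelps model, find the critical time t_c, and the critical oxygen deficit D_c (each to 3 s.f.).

t_c ≈ 1.58 d; D_c ≈ 3.86 mg/L

t_c = [1/(k_a−k_1)] ln[(k_a/k_1)(1 − D₀(k_a−k_1)/(k_1 L₀))]
= [1/(0.949−0.292)] ln[(0.949/0.292)(1 − 1.14×0.6570/(0.292×19.9))]
= (1/0.6570) ln[3.250 × 0.8711] = 1.522 × ln(2.831) = 1.522 × 1.041 = 1.584 d.
D_c = (k_1/k_a) L₀ e^(−k_1 t_c) = (0.292/0.949) × 19.9 × e^(−0.292×1.584) = 0.3077 × 19.9 × 0.6297 = 3.856 mg/L.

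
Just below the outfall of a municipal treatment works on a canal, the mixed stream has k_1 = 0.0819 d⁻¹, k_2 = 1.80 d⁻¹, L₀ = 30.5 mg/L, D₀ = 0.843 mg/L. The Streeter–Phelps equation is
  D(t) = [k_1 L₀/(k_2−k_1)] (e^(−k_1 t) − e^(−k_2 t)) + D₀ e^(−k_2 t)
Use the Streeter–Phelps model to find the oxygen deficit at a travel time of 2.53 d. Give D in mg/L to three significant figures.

k_1 L₀/(k_2−k_1) = 0.0819×30.5/(1.80−0.0819) = 2.498/1.718 = 1.454 mg/L.
e^(−k_1 t) = e^(−0.0819×2.530) = 0.8129; e^(−k_2 t) = e^(−1.80×2.530) = 0.01053.
D = 1.454 × (0.8129 − 0.01053) + 0.843 × 0.01053 = 1.167 + 0.008873 = 1.175 mg/L.

D ≈ 1.18 mg/L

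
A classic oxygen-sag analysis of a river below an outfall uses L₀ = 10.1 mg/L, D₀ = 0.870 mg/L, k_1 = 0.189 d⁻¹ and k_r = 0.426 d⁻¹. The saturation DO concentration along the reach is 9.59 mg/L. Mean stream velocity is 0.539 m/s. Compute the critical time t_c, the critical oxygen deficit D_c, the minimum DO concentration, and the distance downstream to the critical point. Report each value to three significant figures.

With k_r/k_1 = 2.254 and 1 − D₀(k_r−k_1)/(k_1 L₀) = 0.8920,
t_c = ln(2.254 × 0.8920) / (0.426 − 0.189) = ln(2.011) / 0.2370 = 0.6984/0.2370 = 2.947 d.
L(t_c) = L₀ e^(−k_1 t_c) = 10.1 × 0.5730 = 5.787 mg/L, and at the critical point k_r D_c = k_1 L, so D_c = (0.189/0.426) × 5.787 = 2.567 mg/L.
Minimum DO = C_s − D_c = 9.59 − 2.567 = 7.023 mg/L.
x_c = v t_c = 0.539 m/s × 2.947 d × 86400 s/d = 137200 m ≈ 137 km.

t_c ≈ 2.95 d; D_c ≈ 2.57 mg/L; min DO ≈ 7.02 mg/L; x_c ≈ 137 km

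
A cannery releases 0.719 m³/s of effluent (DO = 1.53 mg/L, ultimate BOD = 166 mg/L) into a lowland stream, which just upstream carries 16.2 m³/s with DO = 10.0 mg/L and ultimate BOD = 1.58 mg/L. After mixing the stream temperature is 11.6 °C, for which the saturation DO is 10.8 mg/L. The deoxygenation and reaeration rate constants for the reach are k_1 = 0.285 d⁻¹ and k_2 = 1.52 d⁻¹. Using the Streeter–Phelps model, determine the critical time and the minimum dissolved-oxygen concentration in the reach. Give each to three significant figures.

t_c ≈ 0.640 d; minimum DO ≈ 9.46 mg/L

Mixed DO = (16.2×10.0 + 0.719×1.53)/(16.2+0.719) = 163.1/16.92 = 9.640 mg/L.
Mixed L₀ = (16.2×1.58 + 0.719×166)/(16.92) = 144.9/16.92 = 8.567 mg/L.
Initial deficit D₀ = C_s − DO₀ = 10.8 − 9.640 = 1.160 mg/L.
t_c = (1/1.235) ln[(1.52/0.285)(1 − 1.160×1.235/(0.285×8.567))] = 0.8097 × ln(2.204) = 0.6400 d.
D_c = (0.285/1.52) × 8.567 × e^(−0.285×0.6400) = 0.1875 × 8.567 × 0.8333 = 1.339 mg/L.
Minimum DO = 10.8 − 1.339 = 9.461 mg/L.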